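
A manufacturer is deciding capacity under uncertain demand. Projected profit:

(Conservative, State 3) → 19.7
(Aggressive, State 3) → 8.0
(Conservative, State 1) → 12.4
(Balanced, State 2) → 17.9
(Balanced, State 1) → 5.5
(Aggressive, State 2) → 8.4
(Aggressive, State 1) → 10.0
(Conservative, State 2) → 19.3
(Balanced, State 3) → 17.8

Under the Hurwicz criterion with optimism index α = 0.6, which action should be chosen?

Conservative

Conservative: 0.6·19.7 + 0.4·12.4 = 16.78
Balanced: 0.6·17.9 + 0.4·5.5 = 12.94
Aggressive: 0.6·10.0 + 0.4·8.0 = 9.2
Highest Hurwicz score = 16.78 → Conservative.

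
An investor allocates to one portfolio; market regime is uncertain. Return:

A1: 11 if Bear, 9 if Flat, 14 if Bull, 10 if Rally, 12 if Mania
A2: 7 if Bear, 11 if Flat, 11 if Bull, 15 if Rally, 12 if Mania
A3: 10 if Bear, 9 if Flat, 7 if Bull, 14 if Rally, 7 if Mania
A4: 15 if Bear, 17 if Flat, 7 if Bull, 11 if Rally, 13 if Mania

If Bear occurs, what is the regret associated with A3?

5

Best payoff under Bear is 15.
Regret = 15 − 10 = 5.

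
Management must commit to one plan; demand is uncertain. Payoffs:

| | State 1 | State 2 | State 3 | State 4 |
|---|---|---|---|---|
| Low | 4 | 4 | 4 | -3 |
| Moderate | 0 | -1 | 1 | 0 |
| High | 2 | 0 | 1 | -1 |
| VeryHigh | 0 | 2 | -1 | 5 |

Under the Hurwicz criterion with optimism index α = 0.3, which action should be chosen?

Low: 0.3·4 + 0.7·(-3) = -0.9
Moderate: 0.3·1 + 0.7·(-1) = -0.4
High: 0.3·2 + 0.7·(-1) = -0.1
VeryHigh: 0.3·5 + 0.7·(-1) = 0.8
Highest Hurwicz score = 0.8 → VeryHigh.

VeryHigh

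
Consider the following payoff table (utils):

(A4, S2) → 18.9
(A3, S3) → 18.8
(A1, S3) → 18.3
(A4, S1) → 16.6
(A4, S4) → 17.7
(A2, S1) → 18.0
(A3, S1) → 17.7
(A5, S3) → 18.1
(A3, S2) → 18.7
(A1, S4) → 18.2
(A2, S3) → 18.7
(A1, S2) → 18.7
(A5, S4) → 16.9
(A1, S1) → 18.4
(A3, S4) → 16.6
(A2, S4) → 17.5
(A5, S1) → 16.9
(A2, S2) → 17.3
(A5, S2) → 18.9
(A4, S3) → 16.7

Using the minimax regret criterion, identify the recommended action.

A1

Column bests: S1=18.4, S2=18.9, S3=18.8, S4=18.2.
A1 regrets: 0.0, 0.2, 0.5, 0.0 → max 0.5
A2 regrets: 0.4, 1.6, 0.1, 0.7 → max 1.6
A3 regrets: 0.7, 0.2, 0.0, 1.6 → max 1.6
A4 regrets: 1.8, 0.0, 2.1, 0.5 → max 2.1
A5 regrets: 1.5, 0.0, 0.7, 1.3 → max 1.5
Smallest max regret = 0.5 → A1.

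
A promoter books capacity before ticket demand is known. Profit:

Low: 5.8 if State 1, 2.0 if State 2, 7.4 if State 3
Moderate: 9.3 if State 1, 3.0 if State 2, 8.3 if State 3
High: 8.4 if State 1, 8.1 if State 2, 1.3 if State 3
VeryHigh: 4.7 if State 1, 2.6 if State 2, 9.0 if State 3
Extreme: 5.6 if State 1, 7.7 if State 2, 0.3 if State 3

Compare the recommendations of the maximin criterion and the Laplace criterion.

Row minima: Low=2.0, Moderate=3.0, High=1.3, VeryHigh=2.6, Extreme=0.3
Best worst-case = 3.0 → Moderate.
Row averages: Low=76/15, Moderate=103/15, High=89/15, VeryHigh=163/30, Extreme=68/15
Highest average = 103/15 → Moderate.

maximin → Moderate; laplace → Moderate (agree)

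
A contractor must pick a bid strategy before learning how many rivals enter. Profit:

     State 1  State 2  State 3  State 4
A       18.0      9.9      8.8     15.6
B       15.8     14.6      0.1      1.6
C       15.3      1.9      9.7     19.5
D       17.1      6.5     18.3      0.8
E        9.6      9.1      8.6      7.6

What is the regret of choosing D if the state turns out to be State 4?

Best payoff under State 4 is 19.5.
Regret = 19.5 − 0.8 = 18.7.

18.7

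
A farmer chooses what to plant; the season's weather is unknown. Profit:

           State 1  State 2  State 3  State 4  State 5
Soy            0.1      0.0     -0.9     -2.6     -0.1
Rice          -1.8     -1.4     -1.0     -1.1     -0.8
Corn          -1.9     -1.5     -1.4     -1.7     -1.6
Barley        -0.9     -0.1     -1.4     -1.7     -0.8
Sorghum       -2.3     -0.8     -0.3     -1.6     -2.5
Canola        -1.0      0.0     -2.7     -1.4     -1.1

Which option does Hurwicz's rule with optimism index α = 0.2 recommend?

Soy: 0.2·0.1 + 0.8·(-2.6) = -2.06
Rice: 0.2·(-0.8) + 0.8·(-1.8) = -1.6
Corn: 0.2·(-1.4) + 0.8·(-1.9) = -1.8
Barley: 0.2·(-0.1) + 0.8·(-1.7) = -1.38
Sorghum: 0.2·(-0.3) + 0.8·(-2.5) = -2.06
Canola: 0.2·0.0 + 0.8·(-2.7) = -2.16
Highest Hurwicz score = -1.38 → Barley.

Barley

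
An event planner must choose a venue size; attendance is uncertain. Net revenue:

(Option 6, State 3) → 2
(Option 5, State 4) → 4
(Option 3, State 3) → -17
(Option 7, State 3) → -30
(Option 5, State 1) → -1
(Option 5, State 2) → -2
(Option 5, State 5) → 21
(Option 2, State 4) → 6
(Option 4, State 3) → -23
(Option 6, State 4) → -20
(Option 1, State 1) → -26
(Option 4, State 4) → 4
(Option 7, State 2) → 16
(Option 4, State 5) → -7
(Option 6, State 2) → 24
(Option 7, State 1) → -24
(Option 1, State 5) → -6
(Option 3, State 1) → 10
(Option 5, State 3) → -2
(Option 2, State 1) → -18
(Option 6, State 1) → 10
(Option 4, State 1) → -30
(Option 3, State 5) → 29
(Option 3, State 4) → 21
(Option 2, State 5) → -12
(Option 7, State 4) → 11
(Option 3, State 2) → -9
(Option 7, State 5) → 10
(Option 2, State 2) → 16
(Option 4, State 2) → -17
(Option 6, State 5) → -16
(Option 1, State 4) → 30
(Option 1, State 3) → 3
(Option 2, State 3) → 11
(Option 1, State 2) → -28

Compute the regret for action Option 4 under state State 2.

41

Best payoff under State 2 is 24.
Regret = 24 − (-17) = 41.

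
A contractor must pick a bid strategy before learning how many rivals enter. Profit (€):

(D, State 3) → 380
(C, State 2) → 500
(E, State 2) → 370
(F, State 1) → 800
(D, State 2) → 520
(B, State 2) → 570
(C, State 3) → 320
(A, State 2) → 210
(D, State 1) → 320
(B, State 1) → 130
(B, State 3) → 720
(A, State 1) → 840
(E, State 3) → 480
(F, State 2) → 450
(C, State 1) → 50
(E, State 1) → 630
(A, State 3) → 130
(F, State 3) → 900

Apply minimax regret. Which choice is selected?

Column bests: State 1=840, State 2=570, State 3=900.
A regrets: 0, 360, 770 → max 770
B regrets: 710, 0, 180 → max 710
C regrets: 790, 70, 580 → max 790
D regrets: 520, 50, 520 → max 520
E regrets: 210, 200, 420 → max 420
F regrets: 40, 120, 0 → max 120
Smallest max regret = 120 → F.

F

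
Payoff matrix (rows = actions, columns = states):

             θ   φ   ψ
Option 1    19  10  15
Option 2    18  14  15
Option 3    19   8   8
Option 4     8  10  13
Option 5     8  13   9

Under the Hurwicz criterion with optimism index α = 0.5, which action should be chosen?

Option 2

Option 1: 0.5·19 + 0.5·10 = 14.5
Option 2: 0.5·18 + 0.5·14 = 16
Option 3: 0.5·19 + 0.5·8 = 13.5
Option 4: 0.5·13 + 0.5·8 = 10.5
Option 5: 0.5·13 + 0.5·8 = 10.5
Highest Hurwicz score = 16 → Option 2.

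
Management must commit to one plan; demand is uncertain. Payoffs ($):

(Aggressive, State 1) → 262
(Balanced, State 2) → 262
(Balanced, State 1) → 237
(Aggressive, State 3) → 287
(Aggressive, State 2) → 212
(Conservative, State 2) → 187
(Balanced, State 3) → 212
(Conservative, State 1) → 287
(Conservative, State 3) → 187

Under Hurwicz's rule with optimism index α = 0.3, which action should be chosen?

Conservative: 0.3·287 + 0.7·187 = 217
Balanced: 0.3·262 + 0.7·212 = 227
Aggressive: 0.3·287 + 0.7·212 = 234.5
Highest Hurwicz score = 234.5 → Aggressive.

Aggressive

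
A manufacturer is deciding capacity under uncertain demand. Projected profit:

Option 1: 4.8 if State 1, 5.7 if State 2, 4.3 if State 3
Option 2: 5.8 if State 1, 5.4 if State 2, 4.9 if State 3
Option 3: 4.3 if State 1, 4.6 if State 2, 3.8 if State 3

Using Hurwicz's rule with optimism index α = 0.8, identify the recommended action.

Option 1: 0.8·5.7 + 0.2·4.3 = 5.42
Option 2: 0.8·5.8 + 0.2·4.9 = 5.62
Option 3: 0.8·4.6 + 0.2·3.8 = 4.44
Highest Hurwicz score = 5.62 → Option 2.

Option 2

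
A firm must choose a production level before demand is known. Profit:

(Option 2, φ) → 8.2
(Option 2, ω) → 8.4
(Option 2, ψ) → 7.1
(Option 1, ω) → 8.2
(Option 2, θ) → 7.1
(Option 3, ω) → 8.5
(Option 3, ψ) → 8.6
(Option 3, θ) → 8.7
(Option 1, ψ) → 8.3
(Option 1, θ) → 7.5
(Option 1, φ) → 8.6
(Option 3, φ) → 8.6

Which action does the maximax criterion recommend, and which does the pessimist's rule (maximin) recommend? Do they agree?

Row maxima: Option 1=8.6, Option 2=8.4, Option 3=8.7
Best best-case = 8.7 → Option 3.
Row minima: Option 1=7.5, Option 2=7.1, Option 3=8.5
Best worst-case = 8.5 → Option 3.

maximax → Option 3; maximin → Option 3 (agree)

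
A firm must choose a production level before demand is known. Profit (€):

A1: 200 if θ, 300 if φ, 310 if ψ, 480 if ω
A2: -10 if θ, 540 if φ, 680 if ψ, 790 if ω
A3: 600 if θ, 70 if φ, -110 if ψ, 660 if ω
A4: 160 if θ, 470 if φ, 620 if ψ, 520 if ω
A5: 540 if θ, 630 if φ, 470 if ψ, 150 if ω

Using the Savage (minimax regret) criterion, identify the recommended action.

A1

Column bests: θ=600, φ=630, ψ=680, ω=790.
A1 regrets: 400, 330, 370, 310 → max 400
A2 regrets: 610, 90, 0, 0 → max 610
A3 regrets: 0, 560, 790, 130 → max 790
A4 regrets: 440, 160, 60, 270 → max 440
A5 regrets: 60, 0, 210, 640 → max 640
Smallest max regret = 400 → A1.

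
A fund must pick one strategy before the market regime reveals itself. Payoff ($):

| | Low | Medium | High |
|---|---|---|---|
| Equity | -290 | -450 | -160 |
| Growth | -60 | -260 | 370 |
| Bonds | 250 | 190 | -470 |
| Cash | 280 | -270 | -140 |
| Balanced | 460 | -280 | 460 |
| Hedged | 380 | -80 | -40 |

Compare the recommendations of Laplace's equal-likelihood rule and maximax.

Row averages: Equity=-300, Growth=50/3, Bonds=-10, Cash=-130/3, Balanced=640/3, Hedged=260/3
Highest average = 640/3 → Balanced.
Row maxima: Equity=-160, Growth=370, Bonds=250, Cash=280, Balanced=460, Hedged=380
Best best-case = 460 → Balanced.

laplace → Balanced; maximax → Balanced (agree)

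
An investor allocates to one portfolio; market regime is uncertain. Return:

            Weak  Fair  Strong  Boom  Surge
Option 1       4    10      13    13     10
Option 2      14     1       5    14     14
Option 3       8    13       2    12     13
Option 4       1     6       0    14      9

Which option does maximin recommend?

Row minima: Option 1=4, Option 2=1, Option 3=2, Option 4=0
Best worst-case = 4 → Option 1.

Option 1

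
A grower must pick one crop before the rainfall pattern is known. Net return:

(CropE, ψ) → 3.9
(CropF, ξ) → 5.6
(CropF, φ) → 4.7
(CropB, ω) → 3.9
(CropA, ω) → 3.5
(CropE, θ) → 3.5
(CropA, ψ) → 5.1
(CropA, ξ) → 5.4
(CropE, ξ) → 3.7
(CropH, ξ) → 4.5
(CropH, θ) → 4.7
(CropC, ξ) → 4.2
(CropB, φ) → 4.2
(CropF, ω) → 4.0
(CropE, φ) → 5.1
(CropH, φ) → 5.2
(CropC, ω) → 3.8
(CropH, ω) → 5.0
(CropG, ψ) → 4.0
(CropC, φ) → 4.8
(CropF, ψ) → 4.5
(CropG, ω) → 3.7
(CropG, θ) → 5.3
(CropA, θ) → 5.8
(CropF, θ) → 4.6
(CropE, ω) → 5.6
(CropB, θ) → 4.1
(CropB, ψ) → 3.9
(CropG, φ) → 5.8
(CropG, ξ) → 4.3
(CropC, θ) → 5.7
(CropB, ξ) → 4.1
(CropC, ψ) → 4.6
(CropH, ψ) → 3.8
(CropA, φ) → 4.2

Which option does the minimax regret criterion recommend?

Column bests: θ=5.8, φ=5.8, ψ=5.1, ω=5.6, ξ=5.6.
CropC regrets: 0.1, 1.0, 0.5, 1.8, 1.4 → max 1.8
CropA regrets: 0.0, 1.6, 0.0, 2.1, 0.2 → max 2.1
CropE regrets: 2.3, 0.7, 1.2, 0.0, 1.9 → max 2.3
CropG regrets: 0.5, 0.0, 1.1, 1.9, 1.3 → max 1.9
CropF regrets: 1.2, 1.1, 0.6, 1.6, 0.0 → max 1.6
CropB regrets: 1.7, 1.6, 1.2, 1.7, 1.5 → max 1.7
CropH regrets: 1.1, 0.6, 1.3, 0.6, 1.1 → max 1.3
Smallest max regret = 1.3 → CropH.

CropH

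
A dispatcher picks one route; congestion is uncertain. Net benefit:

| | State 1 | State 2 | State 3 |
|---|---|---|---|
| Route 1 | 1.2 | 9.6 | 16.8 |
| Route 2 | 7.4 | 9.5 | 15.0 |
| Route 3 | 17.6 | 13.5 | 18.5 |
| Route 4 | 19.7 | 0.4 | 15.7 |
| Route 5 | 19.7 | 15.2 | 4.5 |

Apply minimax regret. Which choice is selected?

Route 3

Column bests: State 1=19.7, State 2=15.2, State 3=18.5.
Route 1 regrets: 18.5, 5.6, 1.7 → max 18.5
Route 2 regrets: 12.3, 5.7, 3.5 → max 12.3
Route 3 regrets: 2.1, 1.7, 0.0 → max 2.1
Route 4 regrets: 0.0, 14.8, 2.8 → max 14.8
Route 5 regrets: 0.0, 0.0, 14.0 → max 14.0
Smallest max regret = 2.1 → Route 3.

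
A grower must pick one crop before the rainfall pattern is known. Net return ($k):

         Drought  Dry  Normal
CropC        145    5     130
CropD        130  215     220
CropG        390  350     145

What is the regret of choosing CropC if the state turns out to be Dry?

Best payoff under Dry is 350.
Regret = 350 − 5 = 345.

345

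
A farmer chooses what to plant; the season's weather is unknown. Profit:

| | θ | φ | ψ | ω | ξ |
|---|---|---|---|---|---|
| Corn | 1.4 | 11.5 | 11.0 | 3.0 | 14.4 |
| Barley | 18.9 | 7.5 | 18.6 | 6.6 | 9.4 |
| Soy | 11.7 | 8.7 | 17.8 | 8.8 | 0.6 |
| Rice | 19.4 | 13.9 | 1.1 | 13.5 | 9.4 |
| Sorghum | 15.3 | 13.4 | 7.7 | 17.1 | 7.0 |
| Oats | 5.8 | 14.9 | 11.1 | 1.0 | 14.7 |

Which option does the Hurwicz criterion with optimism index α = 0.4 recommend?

Barley

Corn: 0.4·14.4 + 0.6·1.4 = 6.6
Barley: 0.4·18.9 + 0.6·6.6 = 11.52
Soy: 0.4·17.8 + 0.6·0.6 = 7.48
Rice: 0.4·19.4 + 0.6·1.1 = 8.42
Sorghum: 0.4·17.1 + 0.6·7.0 = 11.04
Oats: 0.4·14.9 + 0.6·1.0 = 6.56
Highest Hurwicz score = 11.52 → Barley.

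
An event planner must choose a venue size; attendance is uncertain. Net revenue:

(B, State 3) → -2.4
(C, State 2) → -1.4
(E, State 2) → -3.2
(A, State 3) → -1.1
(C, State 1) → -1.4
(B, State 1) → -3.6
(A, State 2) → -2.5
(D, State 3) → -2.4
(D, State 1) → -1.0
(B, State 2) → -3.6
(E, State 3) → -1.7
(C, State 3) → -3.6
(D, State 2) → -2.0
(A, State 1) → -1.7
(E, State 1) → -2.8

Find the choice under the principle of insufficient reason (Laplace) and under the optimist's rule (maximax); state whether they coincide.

Row averages: A=-53/30, B=-3.2, C=-32/15, D=-1.8, E=-77/30
Highest average = -53/30 → A.
Row maxima: A=-1.1, B=-2.4, C=-1.4, D=-1.0, E=-1.7
Best best-case = -1.0 → D.

laplace → A; maximax → D (disagree)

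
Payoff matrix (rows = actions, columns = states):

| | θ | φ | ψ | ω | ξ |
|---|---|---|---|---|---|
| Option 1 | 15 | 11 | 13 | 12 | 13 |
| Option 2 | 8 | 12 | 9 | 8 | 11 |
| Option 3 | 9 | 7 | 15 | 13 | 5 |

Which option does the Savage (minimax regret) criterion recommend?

Option 1

Column bests: θ=15, φ=12, ψ=15, ω=13, ξ=13.
Option 1 regrets: 0, 1, 2, 1, 0 → max 2
Option 2 regrets: 7, 0, 6, 5, 2 → max 7
Option 3 regrets: 6, 5, 0, 0, 8 → max 8
Smallest max regret = 2 → Option 1.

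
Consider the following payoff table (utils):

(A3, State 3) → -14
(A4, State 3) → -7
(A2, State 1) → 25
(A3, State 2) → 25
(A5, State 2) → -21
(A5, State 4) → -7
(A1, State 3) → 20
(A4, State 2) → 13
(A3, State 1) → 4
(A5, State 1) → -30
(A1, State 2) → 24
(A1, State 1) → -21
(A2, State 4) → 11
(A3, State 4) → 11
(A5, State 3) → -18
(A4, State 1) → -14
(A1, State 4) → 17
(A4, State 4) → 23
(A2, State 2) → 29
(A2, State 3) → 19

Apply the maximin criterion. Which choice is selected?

Row minima: A1=-21, A2=11, A3=-14, A4=-14, A5=-30
Best worst-case = 11 → A2.

A2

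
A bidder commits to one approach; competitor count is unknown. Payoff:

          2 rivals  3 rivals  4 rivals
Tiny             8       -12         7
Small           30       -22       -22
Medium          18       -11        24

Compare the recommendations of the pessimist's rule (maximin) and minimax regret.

Row minima: Tiny=-12, Small=-22, Medium=-11
Best worst-case = -11 → Medium.
Column bests: 2 rivals=30, 3 rivals=-11, 4 rivals=24.
Tiny regrets: 22, 1, 17 → max 22
Small regrets: 0, 11, 46 → max 46
Medium regrets: 12, 0, 0 → max 12
Smallest max regret = 12 → Medium.

maximin → Medium; minimax regret → Medium (agree)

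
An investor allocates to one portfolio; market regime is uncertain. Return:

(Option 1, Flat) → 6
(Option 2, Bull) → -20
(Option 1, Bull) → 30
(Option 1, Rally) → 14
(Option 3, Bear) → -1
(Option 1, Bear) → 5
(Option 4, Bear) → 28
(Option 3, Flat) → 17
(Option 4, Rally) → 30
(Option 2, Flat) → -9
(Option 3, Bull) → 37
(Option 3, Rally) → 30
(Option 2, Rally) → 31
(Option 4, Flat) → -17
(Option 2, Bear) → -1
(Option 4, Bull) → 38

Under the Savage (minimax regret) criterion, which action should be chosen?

Column bests: Bear=28, Flat=17, Bull=38, Rally=31.
Option 1 regrets: 23, 11, 8, 17 → max 23
Option 2 regrets: 29, 26, 58, 0 → max 58
Option 3 regrets: 29, 0, 1, 1 → max 29
Option 4 regrets: 0, 34, 0, 1 → max 34
Smallest max regret = 23 → Option 1.

Option 1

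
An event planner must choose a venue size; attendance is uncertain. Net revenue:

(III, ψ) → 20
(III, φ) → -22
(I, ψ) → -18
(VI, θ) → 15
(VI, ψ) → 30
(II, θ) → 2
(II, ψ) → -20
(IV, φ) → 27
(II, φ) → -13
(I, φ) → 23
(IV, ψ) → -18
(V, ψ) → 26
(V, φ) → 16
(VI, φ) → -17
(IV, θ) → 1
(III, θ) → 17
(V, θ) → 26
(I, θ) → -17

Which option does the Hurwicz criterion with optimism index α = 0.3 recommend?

I: 0.3·23 + 0.7·(-18) = -5.7
II: 0.3·2 + 0.7·(-20) = -13.4
III: 0.3·20 + 0.7·(-22) = -9.4
IV: 0.3·27 + 0.7·(-18) = -4.5
V: 0.3·26 + 0.7·16 = 19
VI: 0.3·30 + 0.7·(-17) = -2.9
Highest Hurwicz score = 19 → V.

V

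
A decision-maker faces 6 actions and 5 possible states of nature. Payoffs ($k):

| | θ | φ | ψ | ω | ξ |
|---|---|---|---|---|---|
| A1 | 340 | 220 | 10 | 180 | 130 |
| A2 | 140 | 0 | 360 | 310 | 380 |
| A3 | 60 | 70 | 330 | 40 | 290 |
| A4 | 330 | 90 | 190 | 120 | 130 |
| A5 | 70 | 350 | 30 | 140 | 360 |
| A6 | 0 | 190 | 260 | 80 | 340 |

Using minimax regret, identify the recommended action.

Column bests: θ=340, φ=350, ψ=360, ω=310, ξ=380.
A1 regrets: 0, 130, 350, 130, 250 → max 350
A2 regrets: 200, 350, 0, 0, 0 → max 350
A3 regrets: 280, 280, 30, 270, 90 → max 280
A4 regrets: 10, 260, 170, 190, 250 → max 260
A5 regrets: 270, 0, 330, 170, 20 → max 330
A6 regrets: 340, 160, 100, 230, 40 → max 340
Smallest max regret = 260 → A4.

A4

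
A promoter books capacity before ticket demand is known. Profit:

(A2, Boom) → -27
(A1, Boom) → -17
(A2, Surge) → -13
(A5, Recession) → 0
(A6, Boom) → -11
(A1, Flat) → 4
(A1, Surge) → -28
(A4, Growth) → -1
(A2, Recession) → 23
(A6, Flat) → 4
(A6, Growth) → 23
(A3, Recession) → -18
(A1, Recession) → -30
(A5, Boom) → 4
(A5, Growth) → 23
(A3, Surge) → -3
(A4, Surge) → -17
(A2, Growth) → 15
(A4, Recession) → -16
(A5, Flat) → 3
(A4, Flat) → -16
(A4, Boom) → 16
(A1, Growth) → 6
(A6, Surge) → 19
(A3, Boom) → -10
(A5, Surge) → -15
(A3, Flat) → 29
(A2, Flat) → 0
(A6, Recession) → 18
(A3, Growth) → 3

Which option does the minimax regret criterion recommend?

A6

Column bests: Recession=23, Flat=29, Growth=23, Boom=16, Surge=19.
A1 regrets: 53, 25, 17, 33, 47 → max 53
A2 regrets: 0, 29, 8, 43, 32 → max 43
A3 regrets: 41, 0, 20, 26, 22 → max 41
A4 regrets: 39, 45, 24, 0, 36 → max 45
A5 regrets: 23, 26, 0, 12, 34 → max 34
A6 regrets: 5, 25, 0, 27, 0 → max 27
Smallest max regret = 27 → A6.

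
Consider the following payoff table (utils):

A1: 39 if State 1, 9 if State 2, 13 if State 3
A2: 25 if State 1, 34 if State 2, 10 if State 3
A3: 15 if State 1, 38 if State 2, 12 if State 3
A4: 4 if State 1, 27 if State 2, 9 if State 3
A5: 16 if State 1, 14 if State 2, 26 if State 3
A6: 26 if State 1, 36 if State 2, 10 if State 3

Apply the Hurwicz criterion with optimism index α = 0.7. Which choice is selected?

A3

A1: 0.7·39 + 0.3·9 = 30
A2: 0.7·34 + 0.3·10 = 26.8
A3: 0.7·38 + 0.3·12 = 30.2
A4: 0.7·27 + 0.3·4 = 20.1
A5: 0.7·26 + 0.3·14 = 22.4
A6: 0.7·36 + 0.3·10 = 28.2
Highest Hurwicz score = 30.2 → A3.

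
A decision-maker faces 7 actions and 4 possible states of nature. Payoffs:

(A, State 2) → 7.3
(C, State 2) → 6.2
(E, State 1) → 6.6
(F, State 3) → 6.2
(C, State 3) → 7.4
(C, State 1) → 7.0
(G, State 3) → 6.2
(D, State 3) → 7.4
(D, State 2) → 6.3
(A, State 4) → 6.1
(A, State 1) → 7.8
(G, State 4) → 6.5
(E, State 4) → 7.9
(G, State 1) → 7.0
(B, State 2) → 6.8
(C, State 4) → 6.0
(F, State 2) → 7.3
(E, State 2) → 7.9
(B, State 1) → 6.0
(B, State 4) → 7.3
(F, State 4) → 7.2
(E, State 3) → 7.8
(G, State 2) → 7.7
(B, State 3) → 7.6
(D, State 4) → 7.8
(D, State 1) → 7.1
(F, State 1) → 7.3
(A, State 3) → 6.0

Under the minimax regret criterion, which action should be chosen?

E

Column bests: State 1=7.8, State 2=7.9, State 3=7.8, State 4=7.9.
A regrets: 0.0, 0.6, 1.8, 1.8 → max 1.8
B regrets: 1.8, 1.1, 0.2, 0.6 → max 1.8
C regrets: 0.8, 1.7, 0.4, 1.9 → max 1.9
D regrets: 0.7, 1.6, 0.4, 0.1 → max 1.6
E regrets: 1.2, 0.0, 0.0, 0.0 → max 1.2
F regrets: 0.5, 0.6, 1.6, 0.7 → max 1.6
G regrets: 0.8, 0.2, 1.6, 1.4 → max 1.6
Smallest max regret = 1.2 → E.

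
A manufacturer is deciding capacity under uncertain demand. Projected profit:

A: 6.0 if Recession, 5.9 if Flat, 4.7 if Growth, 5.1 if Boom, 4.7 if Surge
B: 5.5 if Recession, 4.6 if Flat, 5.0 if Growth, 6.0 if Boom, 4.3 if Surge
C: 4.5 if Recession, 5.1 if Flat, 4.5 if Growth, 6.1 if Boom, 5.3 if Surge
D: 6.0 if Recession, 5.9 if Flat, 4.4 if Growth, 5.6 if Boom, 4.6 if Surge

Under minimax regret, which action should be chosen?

Column bests: Recession=6.0, Flat=5.9, Growth=5.0, Boom=6.1, Surge=5.3.
A regrets: 0.0, 0.0, 0.3, 1.0, 0.6 → max 1.0
B regrets: 0.5, 1.3, 0.0, 0.1, 1.0 → max 1.3
C regrets: 1.5, 0.8, 0.5, 0.0, 0.0 → max 1.5
D regrets: 0.0, 0.0, 0.6, 0.5, 0.7 → max 0.7
Smallest max regret = 0.7 → D.

D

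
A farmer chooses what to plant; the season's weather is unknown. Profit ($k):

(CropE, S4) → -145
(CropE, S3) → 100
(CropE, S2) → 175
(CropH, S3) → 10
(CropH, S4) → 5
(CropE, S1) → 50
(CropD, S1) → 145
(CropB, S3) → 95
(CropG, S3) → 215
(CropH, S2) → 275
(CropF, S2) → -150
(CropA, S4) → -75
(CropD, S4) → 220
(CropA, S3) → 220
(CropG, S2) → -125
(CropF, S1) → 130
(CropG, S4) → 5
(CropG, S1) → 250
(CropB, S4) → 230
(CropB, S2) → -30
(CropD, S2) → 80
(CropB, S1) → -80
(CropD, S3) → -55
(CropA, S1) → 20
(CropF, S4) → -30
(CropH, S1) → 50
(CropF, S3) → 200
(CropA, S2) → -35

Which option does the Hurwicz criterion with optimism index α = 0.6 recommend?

CropH

CropF: 0.6·200 + 0.4·(-150) = 60
CropD: 0.6·220 + 0.4·(-55) = 110
CropH: 0.6·275 + 0.4·5 = 167
CropE: 0.6·175 + 0.4·(-145) = 47
CropG: 0.6·250 + 0.4·(-125) = 100
CropA: 0.6·220 + 0.4·(-75) = 102
CropB: 0.6·230 + 0.4·(-80) = 106
Highest Hurwicz score = 167 → CropH.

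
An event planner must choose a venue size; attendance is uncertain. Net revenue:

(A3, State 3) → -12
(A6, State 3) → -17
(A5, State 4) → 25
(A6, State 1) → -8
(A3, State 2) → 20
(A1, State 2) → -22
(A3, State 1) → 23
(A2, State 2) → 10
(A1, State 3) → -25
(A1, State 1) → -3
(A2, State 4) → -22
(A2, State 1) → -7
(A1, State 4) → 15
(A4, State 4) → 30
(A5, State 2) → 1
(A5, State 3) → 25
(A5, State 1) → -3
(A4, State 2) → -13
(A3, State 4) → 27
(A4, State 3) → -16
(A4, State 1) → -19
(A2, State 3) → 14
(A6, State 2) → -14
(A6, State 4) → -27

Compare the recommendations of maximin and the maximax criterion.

Row minima: A1=-25, A2=-22, A3=-12, A4=-19, A5=-3, A6=-27
Best worst-case = -3 → A5.
Row maxima: A1=15, A2=14, A3=27, A4=30, A5=25, A6=-8
Best best-case = 30 → A4.

maximin → A5; maximax → A4 (disagree)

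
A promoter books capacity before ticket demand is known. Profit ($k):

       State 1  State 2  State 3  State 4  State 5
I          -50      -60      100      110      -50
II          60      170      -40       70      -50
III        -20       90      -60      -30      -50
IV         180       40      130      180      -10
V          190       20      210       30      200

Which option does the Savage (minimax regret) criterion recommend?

Column bests: State 1=190, State 2=170, State 3=210, State 4=180, State 5=200.
I regrets: 240, 230, 110, 70, 250 → max 250
II regrets: 130, 0, 250, 110, 250 → max 250
III regrets: 210, 80, 270, 210, 250 → max 270
IV regrets: 10, 130, 80, 0, 210 → max 210
V regrets: 0, 150, 0, 150, 0 → max 150
Smallest max regret = 150 → V.

V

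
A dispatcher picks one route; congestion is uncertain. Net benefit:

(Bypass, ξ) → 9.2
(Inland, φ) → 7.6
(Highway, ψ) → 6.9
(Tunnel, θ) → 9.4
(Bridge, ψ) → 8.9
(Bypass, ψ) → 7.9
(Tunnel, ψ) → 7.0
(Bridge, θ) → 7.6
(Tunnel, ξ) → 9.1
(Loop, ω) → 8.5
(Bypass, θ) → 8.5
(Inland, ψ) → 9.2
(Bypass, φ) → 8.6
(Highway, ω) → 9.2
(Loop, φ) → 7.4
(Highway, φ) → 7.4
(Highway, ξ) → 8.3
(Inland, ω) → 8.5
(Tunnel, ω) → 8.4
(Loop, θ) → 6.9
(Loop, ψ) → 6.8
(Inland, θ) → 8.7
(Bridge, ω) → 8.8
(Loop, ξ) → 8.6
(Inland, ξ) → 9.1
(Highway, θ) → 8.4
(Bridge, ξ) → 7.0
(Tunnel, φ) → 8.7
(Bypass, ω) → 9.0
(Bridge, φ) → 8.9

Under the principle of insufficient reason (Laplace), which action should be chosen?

Row averages: Highway=8.04, Bypass=8.64, Loop=7.64, Tunnel=8.52, Bridge=8.24, Inland=8.62
Highest average = 8.64 → Bypass.

Bypass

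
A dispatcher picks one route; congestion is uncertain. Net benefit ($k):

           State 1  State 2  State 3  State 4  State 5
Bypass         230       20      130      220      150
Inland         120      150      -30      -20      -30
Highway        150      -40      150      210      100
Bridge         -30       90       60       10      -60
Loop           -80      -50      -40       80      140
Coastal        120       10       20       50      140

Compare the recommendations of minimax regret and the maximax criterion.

Column bests: State 1=230, State 2=150, State 3=150, State 4=220, State 5=150.
Bypass regrets: 0, 130, 20, 0, 0 → max 130
Inland regrets: 110, 0, 180, 240, 180 → max 240
Highway regrets: 80, 190, 0, 10, 50 → max 190
Bridge regrets: 260, 60, 90, 210, 210 → max 260
Loop regrets: 310, 200, 190, 140, 10 → max 310
Coastal regrets: 110, 140, 130, 170, 10 → max 170
Smallest max regret = 130 → Bypass.
Row maxima: Bypass=230, Inland=150, Highway=210, Bridge=90, Loop=140, Coastal=140
Best best-case = 230 → Bypass.

minimax regret → Bypass; maximax → Bypass (agree)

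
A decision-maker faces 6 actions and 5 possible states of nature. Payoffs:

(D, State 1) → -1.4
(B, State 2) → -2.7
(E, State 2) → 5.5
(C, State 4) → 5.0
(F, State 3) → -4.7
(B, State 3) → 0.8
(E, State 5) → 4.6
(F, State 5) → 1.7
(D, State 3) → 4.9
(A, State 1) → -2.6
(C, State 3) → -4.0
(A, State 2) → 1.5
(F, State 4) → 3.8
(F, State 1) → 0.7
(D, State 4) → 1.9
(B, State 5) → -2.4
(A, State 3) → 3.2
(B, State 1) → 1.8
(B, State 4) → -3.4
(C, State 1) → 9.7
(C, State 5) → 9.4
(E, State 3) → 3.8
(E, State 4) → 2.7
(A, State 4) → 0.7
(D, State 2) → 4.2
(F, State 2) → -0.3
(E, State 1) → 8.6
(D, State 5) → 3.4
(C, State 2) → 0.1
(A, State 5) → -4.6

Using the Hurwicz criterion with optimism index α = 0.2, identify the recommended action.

E

A: 0.2·3.2 + 0.8·(-4.6) = -3.04
B: 0.2·1.8 + 0.8·(-3.4) = -2.36
C: 0.2·9.7 + 0.8·(-4.0) = -1.26
D: 0.2·4.9 + 0.8·(-1.4) = -0.14
E: 0.2·8.6 + 0.8·2.7 = 3.88
F: 0.2·3.8 + 0.8·(-4.7) = -3
Highest Hurwicz score = 3.88 → E.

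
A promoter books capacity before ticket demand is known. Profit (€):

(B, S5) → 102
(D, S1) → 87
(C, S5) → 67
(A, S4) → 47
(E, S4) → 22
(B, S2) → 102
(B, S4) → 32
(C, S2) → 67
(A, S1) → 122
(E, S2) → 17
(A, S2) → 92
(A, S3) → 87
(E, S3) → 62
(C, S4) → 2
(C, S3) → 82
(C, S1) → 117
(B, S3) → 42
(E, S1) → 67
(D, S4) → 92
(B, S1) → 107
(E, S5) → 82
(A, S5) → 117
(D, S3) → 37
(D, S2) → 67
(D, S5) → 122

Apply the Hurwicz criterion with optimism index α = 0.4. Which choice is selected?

A

A: 0.4·122 + 0.6·47 = 77
B: 0.4·107 + 0.6·32 = 62
C: 0.4·117 + 0.6·2 = 48
D: 0.4·122 + 0.6·37 = 71
E: 0.4·82 + 0.6·17 = 43
Highest Hurwicz score = 77 → A.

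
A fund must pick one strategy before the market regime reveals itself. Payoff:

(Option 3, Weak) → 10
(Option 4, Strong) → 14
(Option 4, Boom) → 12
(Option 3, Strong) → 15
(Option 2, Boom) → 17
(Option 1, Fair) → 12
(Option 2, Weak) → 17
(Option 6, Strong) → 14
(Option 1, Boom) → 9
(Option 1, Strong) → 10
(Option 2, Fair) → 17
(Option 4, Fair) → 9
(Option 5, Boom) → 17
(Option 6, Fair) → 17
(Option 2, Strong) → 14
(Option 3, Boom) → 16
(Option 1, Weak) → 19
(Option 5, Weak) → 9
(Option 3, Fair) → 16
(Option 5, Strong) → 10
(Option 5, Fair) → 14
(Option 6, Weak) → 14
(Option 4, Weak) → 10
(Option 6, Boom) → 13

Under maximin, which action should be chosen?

Row minima: Option 1=9, Option 2=14, Option 3=10, Option 4=9, Option 5=9, Option 6=13
Best worst-case = 14 → Option 2.

Option 2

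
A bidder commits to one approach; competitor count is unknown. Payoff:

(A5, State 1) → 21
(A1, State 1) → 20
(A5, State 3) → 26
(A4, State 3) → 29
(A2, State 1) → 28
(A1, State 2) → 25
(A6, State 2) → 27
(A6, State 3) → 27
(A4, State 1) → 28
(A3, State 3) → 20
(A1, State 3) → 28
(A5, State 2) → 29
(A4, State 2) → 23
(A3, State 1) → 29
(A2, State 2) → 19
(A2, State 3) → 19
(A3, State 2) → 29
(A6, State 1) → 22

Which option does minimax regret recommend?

A4

Column bests: State 1=29, State 2=29, State 3=29.
A1 regrets: 9, 4, 1 → max 9
A2 regrets: 1, 10, 10 → max 10
A3 regrets: 0, 0, 9 → max 9
A4 regrets: 1, 6, 0 → max 6
A5 regrets: 8, 0, 3 → max 8
A6 regrets: 7, 2, 2 → max 7
Smallest max regret = 6 → A4.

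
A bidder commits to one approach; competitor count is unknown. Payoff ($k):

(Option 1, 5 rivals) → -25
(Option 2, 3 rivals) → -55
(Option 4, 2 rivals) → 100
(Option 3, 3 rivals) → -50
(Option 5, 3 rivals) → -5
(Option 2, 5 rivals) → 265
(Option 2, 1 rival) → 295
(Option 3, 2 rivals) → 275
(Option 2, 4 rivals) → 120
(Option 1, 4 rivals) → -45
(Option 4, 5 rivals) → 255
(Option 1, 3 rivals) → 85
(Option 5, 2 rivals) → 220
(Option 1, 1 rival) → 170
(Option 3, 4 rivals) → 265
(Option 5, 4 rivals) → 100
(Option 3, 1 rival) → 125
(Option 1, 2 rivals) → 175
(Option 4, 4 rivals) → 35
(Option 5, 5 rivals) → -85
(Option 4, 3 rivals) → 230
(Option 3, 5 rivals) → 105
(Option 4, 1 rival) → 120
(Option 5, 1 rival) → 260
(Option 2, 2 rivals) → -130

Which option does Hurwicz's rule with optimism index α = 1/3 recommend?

Option 4

Option 1: 1/3·175 + 2/3·(-45) = 85/3
Option 2: 1/3·295 + 2/3·(-130) = 35/3
Option 3: 1/3·275 + 2/3·(-50) = 175/3
Option 4: 1/3·255 + 2/3·35 = 325/3
Option 5: 1/3·260 + 2/3·(-85) = 30
Highest Hurwicz score = 325/3 → Option 4.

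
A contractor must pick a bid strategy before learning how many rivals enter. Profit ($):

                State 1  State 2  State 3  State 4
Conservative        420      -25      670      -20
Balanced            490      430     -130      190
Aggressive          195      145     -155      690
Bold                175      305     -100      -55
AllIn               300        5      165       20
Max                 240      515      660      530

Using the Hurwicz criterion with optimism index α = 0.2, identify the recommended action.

Conservative: 0.2·670 + 0.8·(-25) = 114
Balanced: 0.2·490 + 0.8·(-130) = -6
Aggressive: 0.2·690 + 0.8·(-155) = 14
Bold: 0.2·305 + 0.8·(-100) = -19
AllIn: 0.2·300 + 0.8·5 = 64
Max: 0.2·660 + 0.8·240 = 324
Highest Hurwicz score = 324 → Max.

Max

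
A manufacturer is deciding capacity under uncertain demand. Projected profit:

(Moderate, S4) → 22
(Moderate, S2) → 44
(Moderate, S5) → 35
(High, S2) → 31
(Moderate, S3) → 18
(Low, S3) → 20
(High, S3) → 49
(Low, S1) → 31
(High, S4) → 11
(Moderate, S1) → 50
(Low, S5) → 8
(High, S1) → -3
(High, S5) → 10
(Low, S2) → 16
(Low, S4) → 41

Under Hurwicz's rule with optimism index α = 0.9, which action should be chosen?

Low: 0.9·41 + 0.1·8 = 37.7
Moderate: 0.9·50 + 0.1·18 = 46.8
High: 0.9·49 + 0.1·(-3) = 43.8
Highest Hurwicz score = 46.8 → Moderate.

Moderate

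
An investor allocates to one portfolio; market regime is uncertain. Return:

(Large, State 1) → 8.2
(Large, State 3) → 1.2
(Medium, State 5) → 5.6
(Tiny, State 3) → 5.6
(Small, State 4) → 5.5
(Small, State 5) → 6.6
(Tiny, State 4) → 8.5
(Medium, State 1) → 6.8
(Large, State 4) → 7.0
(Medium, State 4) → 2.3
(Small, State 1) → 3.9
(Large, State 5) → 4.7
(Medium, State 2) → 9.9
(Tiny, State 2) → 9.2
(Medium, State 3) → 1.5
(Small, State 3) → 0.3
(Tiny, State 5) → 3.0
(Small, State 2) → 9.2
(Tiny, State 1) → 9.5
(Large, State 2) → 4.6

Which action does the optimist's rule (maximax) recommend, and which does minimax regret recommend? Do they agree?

Row maxima: Tiny=9.5, Small=9.2, Medium=9.9, Large=8.2
Best best-case = 9.9 → Medium.
Column bests: State 1=9.5, State 2=9.9, State 3=5.6, State 4=8.5, State 5=6.6.
Tiny regrets: 0.0, 0.7, 0.0, 0.0, 3.6 → max 3.6
Small regrets: 5.6, 0.7, 5.3, 3.0, 0.0 → max 5.6
Medium regrets: 2.7, 0.0, 4.1, 6.2, 1.0 → max 6.2
Large regrets: 1.3, 5.3, 4.4, 1.5, 1.9 → max 5.3
Smallest max regret = 3.6 → Tiny.

maximax → Medium; minimax regret → Tiny (disagree)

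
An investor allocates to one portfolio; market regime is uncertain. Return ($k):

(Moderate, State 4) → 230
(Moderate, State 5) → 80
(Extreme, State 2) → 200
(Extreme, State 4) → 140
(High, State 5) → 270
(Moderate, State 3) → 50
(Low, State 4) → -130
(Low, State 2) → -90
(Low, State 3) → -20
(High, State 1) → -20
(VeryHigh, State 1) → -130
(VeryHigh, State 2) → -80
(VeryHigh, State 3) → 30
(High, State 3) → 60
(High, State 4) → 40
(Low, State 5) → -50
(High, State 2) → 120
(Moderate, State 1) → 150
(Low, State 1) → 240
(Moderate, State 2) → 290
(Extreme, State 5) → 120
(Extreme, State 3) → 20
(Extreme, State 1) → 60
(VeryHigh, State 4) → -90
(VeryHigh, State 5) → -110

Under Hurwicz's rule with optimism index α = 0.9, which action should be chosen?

Low: 0.9·240 + 0.1·(-130) = 203
Moderate: 0.9·290 + 0.1·50 = 266
High: 0.9·270 + 0.1·(-20) = 241
VeryHigh: 0.9·30 + 0.1·(-130) = 14
Extreme: 0.9·200 + 0.1·20 = 182
Highest Hurwicz score = 266 → Moderate.

Moderate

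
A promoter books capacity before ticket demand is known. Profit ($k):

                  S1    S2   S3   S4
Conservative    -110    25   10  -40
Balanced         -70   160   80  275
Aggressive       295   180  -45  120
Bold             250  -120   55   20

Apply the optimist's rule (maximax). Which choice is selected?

Aggressive

Row maxima: Conservative=25, Balanced=275, Aggressive=295, Bold=250
Best best-case = 295 → Aggressive.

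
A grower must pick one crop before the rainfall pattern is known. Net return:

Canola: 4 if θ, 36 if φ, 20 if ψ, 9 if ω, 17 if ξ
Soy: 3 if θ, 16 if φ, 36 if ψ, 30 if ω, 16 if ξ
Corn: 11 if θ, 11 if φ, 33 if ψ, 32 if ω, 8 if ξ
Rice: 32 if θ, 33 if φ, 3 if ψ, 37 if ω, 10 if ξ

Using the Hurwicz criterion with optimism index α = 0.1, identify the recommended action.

Corn

Canola: 0.1·36 + 0.9·4 = 7.2
Soy: 0.1·36 + 0.9·3 = 6.3
Corn: 0.1·33 + 0.9·8 = 10.5
Rice: 0.1·37 + 0.9·3 = 6.4
Highest Hurwicz score = 10.5 → Corn.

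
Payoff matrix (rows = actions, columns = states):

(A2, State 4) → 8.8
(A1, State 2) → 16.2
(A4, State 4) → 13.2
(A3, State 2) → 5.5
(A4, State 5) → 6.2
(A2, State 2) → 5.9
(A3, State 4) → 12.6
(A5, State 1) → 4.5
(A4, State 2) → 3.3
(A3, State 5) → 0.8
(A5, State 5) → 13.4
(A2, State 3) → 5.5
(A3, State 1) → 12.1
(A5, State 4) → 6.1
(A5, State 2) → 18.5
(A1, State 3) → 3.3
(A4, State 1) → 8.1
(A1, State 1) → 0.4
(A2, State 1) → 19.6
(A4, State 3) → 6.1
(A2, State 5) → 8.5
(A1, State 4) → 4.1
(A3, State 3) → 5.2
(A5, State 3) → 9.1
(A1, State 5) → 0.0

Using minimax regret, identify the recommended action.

Column bests: State 1=19.6, State 2=18.5, State 3=9.1, State 4=13.2, State 5=13.4.
A1 regrets: 19.2, 2.3, 5.8, 9.1, 13.4 → max 19.2
A2 regrets: 0.0, 12.6, 3.6, 4.4, 4.9 → max 12.6
A3 regrets: 7.5, 13.0, 3.9, 0.6, 12.6 → max 13.0
A4 regrets: 11.5, 15.2, 3.0, 0.0, 7.2 → max 15.2
A5 regrets: 15.1, 0.0, 0.0, 7.1, 0.0 → max 15.1
Smallest max regret = 12.6 → A2.

A2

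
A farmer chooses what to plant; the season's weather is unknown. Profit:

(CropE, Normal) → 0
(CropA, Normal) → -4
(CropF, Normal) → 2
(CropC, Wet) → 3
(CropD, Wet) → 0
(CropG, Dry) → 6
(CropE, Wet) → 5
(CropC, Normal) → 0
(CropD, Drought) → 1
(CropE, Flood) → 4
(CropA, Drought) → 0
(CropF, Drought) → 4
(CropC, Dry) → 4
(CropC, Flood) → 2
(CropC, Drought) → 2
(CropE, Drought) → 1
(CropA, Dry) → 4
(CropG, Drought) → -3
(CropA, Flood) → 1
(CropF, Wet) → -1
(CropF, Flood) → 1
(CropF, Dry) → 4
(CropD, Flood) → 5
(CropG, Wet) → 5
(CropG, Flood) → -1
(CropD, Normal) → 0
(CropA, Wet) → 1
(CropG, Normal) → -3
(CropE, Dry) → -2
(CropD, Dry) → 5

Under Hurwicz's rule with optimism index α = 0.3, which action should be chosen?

CropG: 0.3·6 + 0.7·(-3) = -0.3
CropD: 0.3·5 + 0.7·0 = 1.5
CropC: 0.3·4 + 0.7·0 = 1.2
CropE: 0.3·5 + 0.7·(-2) = 0.1
CropA: 0.3·4 + 0.7·(-4) = -1.6
CropF: 0.3·4 + 0.7·(-1) = 0.5
Highest Hurwicz score = 1.5 → CropD.

CropD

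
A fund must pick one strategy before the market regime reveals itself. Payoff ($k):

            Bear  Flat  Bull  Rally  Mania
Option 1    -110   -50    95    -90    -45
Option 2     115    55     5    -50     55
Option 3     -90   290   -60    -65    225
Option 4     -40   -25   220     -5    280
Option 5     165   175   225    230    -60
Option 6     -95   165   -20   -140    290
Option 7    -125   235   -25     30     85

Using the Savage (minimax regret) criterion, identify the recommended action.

Column bests: Bear=165, Flat=290, Bull=225, Rally=230, Mania=290.
Option 1 regrets: 275, 340, 130, 320, 335 → max 340
Option 2 regrets: 50, 235, 220, 280, 235 → max 280
Option 3 regrets: 255, 0, 285, 295, 65 → max 295
Option 4 regrets: 205, 315, 5, 235, 10 → max 315
Option 5 regrets: 0, 115, 0, 0, 350 → max 350
Option 6 regrets: 260, 125, 245, 370, 0 → max 370
Option 7 regrets: 290, 55, 250, 200, 205 → max 290
Smallest max regret = 280 → Option 2.

Option 2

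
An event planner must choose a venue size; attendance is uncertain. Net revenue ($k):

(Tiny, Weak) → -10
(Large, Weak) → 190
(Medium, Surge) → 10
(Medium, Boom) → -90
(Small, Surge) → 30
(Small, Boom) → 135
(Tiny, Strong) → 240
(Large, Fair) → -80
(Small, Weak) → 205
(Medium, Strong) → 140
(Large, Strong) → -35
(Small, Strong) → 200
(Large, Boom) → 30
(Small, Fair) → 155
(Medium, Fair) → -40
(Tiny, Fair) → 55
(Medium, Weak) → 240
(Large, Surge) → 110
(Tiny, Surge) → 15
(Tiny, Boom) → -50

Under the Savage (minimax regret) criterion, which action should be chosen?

Small

Column bests: Weak=240, Fair=155, Strong=240, Boom=135, Surge=110.
Tiny regrets: 250, 100, 0, 185, 95 → max 250
Small regrets: 35, 0, 40, 0, 80 → max 80
Medium regrets: 0, 195, 100, 225, 100 → max 225
Large regrets: 50, 235, 275, 105, 0 → max 275
Smallest max regret = 80 → Small.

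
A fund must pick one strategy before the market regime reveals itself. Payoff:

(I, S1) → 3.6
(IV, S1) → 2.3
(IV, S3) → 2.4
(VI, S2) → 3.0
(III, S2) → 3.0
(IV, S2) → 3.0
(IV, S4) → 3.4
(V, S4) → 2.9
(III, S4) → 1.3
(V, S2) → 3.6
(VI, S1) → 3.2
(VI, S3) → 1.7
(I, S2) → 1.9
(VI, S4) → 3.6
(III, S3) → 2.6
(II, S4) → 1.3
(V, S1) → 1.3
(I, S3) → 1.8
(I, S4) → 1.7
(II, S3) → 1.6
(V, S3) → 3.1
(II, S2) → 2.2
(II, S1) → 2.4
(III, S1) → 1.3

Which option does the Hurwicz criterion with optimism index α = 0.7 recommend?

I: 0.7·3.6 + 0.3·1.7 = 3.03
II: 0.7·2.4 + 0.3·1.3 = 2.07
III: 0.7·3.0 + 0.3·1.3 = 2.49
IV: 0.7·3.4 + 0.3·2.3 = 3.07
V: 0.7·3.6 + 0.3·1.3 = 2.91
VI: 0.7·3.6 + 0.3·1.7 = 3.03
Highest Hurwicz score = 3.07 → IV.

IV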